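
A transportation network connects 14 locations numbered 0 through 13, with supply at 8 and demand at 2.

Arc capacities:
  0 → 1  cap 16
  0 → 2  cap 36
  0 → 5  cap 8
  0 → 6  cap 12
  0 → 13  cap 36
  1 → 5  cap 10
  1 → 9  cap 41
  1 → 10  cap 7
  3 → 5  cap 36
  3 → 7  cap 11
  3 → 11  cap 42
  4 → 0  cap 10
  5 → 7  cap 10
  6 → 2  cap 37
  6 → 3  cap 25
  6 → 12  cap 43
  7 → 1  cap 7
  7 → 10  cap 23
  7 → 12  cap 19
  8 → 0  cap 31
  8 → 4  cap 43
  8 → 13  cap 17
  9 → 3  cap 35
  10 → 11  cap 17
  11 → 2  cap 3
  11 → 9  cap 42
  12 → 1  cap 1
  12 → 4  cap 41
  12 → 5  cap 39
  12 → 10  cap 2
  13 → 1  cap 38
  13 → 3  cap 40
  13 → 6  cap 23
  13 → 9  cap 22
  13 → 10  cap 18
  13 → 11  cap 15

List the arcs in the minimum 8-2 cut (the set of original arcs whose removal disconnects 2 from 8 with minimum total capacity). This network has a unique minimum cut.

augment #1: 8→0→2 push 31
augment #2: 8→4→0→2 push 5
augment #3: 8→13→6→2 push 17
augment #4: 8→4→0→6→2 push 5
max flow = 58; residual-reachable set from 8 gives S-side
cut edges (S→T): {(4,0), (8,0), (8,13)} total cap 58

Min-cut arcs: {(4,0), (8,0), (8,13)} (total capacity 58)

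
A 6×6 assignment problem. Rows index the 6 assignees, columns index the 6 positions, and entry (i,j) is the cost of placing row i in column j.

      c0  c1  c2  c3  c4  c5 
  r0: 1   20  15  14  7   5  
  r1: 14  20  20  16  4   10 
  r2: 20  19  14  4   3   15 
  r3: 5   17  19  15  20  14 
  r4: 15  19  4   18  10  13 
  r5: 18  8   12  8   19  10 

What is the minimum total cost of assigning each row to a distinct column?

Minimum assignment cost: 30

optimal assignment: row0→col5 (cost 5), row1→col4 (cost 4), row2→col3 (cost 4), row3→col0 (cost 5), row4→col2 (cost 4), row5→col1 (cost 8)
total = 5 + 4 + 4 + 5 + 4 + 8 = 30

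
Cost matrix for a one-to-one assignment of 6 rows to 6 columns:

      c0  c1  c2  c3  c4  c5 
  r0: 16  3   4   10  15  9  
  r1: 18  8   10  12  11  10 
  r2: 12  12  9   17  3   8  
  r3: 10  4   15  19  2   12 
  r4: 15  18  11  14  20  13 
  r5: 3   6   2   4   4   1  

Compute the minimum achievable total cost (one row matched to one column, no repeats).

Minimum assignment cost: 38

optimal assignment: row0→col2 (cost 4), row1→col5 (cost 10), row2→col4 (cost 3), row3→col1 (cost 4), row4→col3 (cost 14), row5→col0 (cost 3)
total = 4 + 10 + 3 + 4 + 14 + 3 = 38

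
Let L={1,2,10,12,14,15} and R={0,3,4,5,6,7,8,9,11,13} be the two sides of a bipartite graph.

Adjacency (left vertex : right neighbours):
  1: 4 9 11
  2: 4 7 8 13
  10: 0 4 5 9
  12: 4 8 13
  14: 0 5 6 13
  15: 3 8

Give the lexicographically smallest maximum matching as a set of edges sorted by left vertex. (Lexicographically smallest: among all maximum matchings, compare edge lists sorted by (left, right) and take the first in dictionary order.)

Lex-smallest maximum matching: {(1,4), (2,7), (10,0), (12,8), (14,5), (15,3)}

|M| = 6 (so the lex-smallest maximum matching has 6 edges)
process left vertices in ascending order; for each, take the smallest-labelled available neighbour that still permits 6 edges overall, or leave it unmatched if none does
lex-smallest matching: {1-4, 2-7, 10-0, 12-8, 14-5, 15-3}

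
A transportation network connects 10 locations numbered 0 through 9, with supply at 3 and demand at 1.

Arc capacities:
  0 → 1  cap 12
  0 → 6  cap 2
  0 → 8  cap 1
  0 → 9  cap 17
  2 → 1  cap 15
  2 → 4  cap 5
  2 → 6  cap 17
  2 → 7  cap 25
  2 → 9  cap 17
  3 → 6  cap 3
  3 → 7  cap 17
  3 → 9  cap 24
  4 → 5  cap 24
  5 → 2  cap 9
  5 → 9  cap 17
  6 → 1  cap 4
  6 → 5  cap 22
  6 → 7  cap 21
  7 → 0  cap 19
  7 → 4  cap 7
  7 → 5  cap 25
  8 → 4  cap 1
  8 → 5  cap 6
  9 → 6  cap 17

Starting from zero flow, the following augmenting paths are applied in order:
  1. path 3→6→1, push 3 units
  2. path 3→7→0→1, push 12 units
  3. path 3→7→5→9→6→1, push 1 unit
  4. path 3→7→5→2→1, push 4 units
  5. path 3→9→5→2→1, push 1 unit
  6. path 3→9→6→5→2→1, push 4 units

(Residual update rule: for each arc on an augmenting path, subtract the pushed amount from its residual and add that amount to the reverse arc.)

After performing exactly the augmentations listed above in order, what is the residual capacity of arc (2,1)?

after path 1 (3→6→1, push 3): res(2,1)=15
after path 2 (3→7→0→1, push 12): res(2,1)=15
after path 3 (3→7→5→9→6→1, push 1): res(2,1)=15
after path 4 (3→7→5→2→1, push 4): res(2,1)=11
after path 5 (3→9→5→2→1, push 1): res(2,1)=10
after path 6 (3→9→6→5→2→1, push 4): res(2,1)=6

Residual capacity of (2,1): 6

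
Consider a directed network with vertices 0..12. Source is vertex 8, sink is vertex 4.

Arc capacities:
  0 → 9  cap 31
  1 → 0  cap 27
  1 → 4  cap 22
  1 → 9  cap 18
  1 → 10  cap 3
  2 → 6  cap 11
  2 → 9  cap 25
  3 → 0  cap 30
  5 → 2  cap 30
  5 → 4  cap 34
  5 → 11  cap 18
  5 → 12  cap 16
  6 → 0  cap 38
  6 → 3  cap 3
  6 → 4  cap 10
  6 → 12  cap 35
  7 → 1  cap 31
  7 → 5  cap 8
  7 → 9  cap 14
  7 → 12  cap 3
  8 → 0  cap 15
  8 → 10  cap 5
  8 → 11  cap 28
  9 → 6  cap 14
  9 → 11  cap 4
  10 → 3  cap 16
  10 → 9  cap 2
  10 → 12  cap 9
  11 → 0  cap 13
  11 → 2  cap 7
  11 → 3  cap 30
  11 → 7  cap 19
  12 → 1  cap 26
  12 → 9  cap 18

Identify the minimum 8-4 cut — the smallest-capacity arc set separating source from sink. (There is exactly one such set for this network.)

Min-cut arcs: {(1,4), (6,4), (7,5)} (total capacity 40)

augment #1: 8→0→9→6→4 push 10
augment #2: 8→10→12→1→4 push 5
augment #3: 8→11→7→1→4 push 17
augment #4: 8→11→7→5→4 push 2
augment #5: 8→0→9→6→12→1→7→5→4 push 4
augment #6: 8→11→2→6→12→1→7→5→4 push 2
max flow = 40; residual-reachable set from 8 gives S-side
cut edges (S→T): {(1,4), (6,4), (7,5)} total cap 40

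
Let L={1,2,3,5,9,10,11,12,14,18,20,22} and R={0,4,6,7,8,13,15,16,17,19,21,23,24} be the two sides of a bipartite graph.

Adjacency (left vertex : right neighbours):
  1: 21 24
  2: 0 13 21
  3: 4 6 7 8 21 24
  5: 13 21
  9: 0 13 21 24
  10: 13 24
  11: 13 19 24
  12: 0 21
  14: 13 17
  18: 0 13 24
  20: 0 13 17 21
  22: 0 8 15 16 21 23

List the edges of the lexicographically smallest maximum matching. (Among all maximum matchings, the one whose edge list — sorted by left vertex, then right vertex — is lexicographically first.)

Lex-smallest maximum matching: {(1,21), (2,0), (3,4), (5,13), (9,24), (11,19), (14,17), (22,8)}

|M| = 8 (so the lex-smallest maximum matching has 8 edges)
process left vertices in ascending order; for each, take the smallest-labelled available neighbour that still permits 8 edges overall, or leave it unmatched if none does
lex-smallest matching: {1-21, 2-0, 3-4, 5-13, 9-24, 11-19, 14-17, 22-8}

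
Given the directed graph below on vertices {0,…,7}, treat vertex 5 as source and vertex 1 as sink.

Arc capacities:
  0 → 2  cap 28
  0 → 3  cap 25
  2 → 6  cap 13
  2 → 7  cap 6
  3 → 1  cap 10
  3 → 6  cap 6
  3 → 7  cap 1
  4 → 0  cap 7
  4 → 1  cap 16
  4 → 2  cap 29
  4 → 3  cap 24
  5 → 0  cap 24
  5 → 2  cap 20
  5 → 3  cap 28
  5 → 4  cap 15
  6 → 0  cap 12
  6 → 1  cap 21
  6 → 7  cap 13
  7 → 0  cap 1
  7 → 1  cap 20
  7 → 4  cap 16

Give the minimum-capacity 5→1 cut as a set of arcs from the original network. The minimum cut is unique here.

Min-cut arcs: {(2,6), (2,7), (3,1), (3,6), (3,7), (5,4)} (total capacity 51)

augment #1: 5→3→1 push 10
augment #2: 5→4→1 push 15
augment #3: 5→2→6→1 push 13
augment #4: 5→2→7→1 push 6
augment #5: 5→3→6→1 push 6
augment #6: 5→3→7→1 push 1
max flow = 51; residual-reachable set from 5 gives S-side
cut edges (S→T): {(2,6), (2,7), (3,1), (3,6), (3,7), (5,4)} total cap 51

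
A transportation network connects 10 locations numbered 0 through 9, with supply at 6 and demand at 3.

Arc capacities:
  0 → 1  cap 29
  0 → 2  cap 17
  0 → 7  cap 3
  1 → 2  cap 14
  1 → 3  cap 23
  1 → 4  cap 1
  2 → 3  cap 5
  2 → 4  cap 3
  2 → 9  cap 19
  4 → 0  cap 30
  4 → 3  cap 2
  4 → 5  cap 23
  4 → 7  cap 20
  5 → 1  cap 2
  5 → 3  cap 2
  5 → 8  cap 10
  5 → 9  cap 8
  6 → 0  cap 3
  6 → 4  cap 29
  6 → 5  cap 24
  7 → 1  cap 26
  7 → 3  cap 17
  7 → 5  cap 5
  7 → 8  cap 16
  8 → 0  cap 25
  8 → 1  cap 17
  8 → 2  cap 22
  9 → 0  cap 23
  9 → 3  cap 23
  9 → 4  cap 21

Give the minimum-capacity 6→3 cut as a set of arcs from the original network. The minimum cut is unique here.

augment #1: 6→4→3 push 2
augment #2: 6→5→3 push 2
augment #3: 6→0→1→3 push 3
augment #4: 6→4→7→3 push 17
augment #5: 6→5→1→3 push 2
augment #6: 6→5→9→3 push 8
augment #7: 6→4→0→1→3 push 10
augment #8: 6→5→8→1→3 push 8
augment #9: 6→5→8→2→3 push 2
max flow = 54; residual-reachable set from 6 gives S-side
cut edges (S→T): {(5,1), (5,3), (5,8), (5,9), (6,0), (6,4)} total cap 54

Min-cut arcs: {(5,1), (5,3), (5,8), (5,9), (6,0), (6,4)} (total capacity 54)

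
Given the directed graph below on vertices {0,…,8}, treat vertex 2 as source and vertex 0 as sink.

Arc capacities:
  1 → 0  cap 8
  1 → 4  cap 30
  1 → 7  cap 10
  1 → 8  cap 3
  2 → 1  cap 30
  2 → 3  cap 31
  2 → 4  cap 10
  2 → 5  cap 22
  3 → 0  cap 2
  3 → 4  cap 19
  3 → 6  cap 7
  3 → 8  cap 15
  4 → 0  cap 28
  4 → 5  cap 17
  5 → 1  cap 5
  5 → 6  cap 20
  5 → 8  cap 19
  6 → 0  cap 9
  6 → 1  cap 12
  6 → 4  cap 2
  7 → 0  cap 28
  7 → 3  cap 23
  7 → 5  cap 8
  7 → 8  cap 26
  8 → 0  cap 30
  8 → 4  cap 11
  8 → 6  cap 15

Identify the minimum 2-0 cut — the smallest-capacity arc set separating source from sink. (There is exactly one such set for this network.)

augment #1: 2→1→0 push 8
augment #2: 2→3→0 push 2
augment #3: 2→4→0 push 10
augment #4: 2→1→4→0 push 18
augment #5: 2→1→7→0 push 4
augment #6: 2→3→6→0 push 7
augment #7: 2→3→8→0 push 15
augment #8: 2→5→6→0 push 2
augment #9: 2→5→8→0 push 15
augment #10: 2→5→1→7→0 push 5
augment #11: 2→3→4→1→7→0 push 1
max flow = 87; residual-reachable set from 2 gives S-side
cut edges (S→T): {(1,0), (1,7), (3,0), (4,0), (6,0), (8,0)} total cap 87

Min-cut arcs: {(1,0), (1,7), (3,0), (4,0), (6,0), (8,0)} (total capacity 87)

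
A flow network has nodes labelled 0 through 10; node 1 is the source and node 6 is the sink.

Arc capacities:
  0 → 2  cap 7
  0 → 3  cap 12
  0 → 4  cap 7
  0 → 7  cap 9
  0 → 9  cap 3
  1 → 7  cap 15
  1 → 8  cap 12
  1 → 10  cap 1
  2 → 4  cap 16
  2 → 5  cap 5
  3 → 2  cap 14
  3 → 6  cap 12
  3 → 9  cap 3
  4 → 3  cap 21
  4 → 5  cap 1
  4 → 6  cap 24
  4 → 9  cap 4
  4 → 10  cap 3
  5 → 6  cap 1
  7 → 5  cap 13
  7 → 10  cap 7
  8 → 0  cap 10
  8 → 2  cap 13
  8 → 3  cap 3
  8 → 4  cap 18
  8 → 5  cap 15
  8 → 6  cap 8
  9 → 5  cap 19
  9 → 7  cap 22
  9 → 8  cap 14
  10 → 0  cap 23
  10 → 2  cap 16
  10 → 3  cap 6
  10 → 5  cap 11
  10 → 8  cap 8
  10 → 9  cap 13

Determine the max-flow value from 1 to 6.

Maximum flow value: 21

augment #1: 1→8→6 bottleneck 8, total now 8
augment #2: 1→7→5→6 bottleneck 1, total now 9
augment #3: 1→8→3→6 bottleneck 3, total now 12
augment #4: 1→8→4→6 bottleneck 1, total now 13
augment #5: 1→10→3→6 bottleneck 1, total now 14
augment #6: 1→7→10→3→6 bottleneck 5, total now 19
augment #7: 1→7→10→0→3→6 bottleneck 2, total now 21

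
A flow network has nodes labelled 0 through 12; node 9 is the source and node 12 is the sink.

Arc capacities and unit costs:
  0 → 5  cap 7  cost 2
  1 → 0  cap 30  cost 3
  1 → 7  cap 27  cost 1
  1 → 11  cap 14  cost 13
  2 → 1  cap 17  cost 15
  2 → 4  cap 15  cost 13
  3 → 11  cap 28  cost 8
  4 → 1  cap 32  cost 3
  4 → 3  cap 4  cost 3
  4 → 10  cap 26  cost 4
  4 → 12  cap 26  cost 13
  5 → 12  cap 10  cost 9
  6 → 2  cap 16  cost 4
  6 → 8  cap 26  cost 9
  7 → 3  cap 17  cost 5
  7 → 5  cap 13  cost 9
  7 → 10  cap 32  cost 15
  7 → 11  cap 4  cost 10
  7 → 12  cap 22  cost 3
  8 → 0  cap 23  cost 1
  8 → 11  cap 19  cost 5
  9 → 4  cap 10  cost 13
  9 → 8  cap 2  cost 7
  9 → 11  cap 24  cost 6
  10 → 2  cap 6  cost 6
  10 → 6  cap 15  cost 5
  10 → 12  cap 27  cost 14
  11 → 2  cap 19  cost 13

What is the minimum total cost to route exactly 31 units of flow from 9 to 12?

Minimum cost for 31 units: 1004

shortest-cost path #1: 9→8→0→5→12 push 2 @ unit cost 19 (adds 38)
shortest-cost path #2: 9→4→1→7→12 push 10 @ unit cost 20 (adds 200)
shortest-cost path #3: 9→11→2→1→7→12 push 12 @ unit cost 38 (adds 456)
shortest-cost path #4: 9→11→2→1→4→12 push 5 @ unit cost 44 (adds 220)
shortest-cost path #5: 9→11→2→4→12 push 2 @ unit cost 45 (adds 90)
total cost = 1004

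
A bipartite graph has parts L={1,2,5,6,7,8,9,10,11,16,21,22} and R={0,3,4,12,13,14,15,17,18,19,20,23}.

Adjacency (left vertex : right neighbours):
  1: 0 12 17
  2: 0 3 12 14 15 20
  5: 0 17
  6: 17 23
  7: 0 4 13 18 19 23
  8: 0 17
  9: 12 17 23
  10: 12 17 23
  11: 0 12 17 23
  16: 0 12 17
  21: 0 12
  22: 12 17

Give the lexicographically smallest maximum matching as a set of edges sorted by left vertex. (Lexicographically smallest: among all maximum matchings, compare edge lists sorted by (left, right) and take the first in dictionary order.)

Lex-smallest maximum matching: {(1,0), (2,3), (5,17), (6,23), (7,4), (9,12)}

|M| = 6 (so the lex-smallest maximum matching has 6 edges)
process left vertices in ascending order; for each, take the smallest-labelled available neighbour that still permits 6 edges overall, or leave it unmatched if none does
lex-smallest matching: {1-0, 2-3, 5-17, 6-23, 7-4, 9-12}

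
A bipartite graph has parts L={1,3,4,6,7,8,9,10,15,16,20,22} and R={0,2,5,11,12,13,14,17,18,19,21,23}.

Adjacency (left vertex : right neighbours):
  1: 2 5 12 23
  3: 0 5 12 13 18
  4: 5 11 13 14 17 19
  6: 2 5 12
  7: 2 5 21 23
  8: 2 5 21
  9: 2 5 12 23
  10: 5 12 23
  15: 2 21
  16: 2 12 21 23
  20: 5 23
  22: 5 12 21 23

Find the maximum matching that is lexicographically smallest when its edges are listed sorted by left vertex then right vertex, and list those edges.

|M| = 7 (so the lex-smallest maximum matching has 7 edges)
process left vertices in ascending order; for each, take the smallest-labelled available neighbour that still permits 7 edges overall, or leave it unmatched if none does
lex-smallest matching: {1-2, 3-0, 4-11, 6-5, 7-21, 9-12, 10-23}

Lex-smallest maximum matching: {(1,2), (3,0), (4,11), (6,5), (7,21), (9,12), (10,23)}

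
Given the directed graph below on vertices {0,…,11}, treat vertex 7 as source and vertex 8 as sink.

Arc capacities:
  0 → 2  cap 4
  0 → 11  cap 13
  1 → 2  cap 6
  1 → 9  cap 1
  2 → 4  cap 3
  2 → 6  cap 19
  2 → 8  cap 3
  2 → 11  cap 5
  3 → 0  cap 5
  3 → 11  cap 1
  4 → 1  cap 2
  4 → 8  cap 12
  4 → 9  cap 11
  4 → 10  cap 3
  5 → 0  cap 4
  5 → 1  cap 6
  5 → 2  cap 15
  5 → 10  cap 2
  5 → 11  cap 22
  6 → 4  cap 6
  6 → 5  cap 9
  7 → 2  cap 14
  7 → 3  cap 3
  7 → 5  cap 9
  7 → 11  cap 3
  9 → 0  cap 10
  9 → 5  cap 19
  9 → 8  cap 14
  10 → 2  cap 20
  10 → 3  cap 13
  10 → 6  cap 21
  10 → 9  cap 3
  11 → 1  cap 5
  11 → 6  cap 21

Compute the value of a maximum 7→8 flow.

augment #1: 7→2→8 bottleneck 3, total now 3
augment #2: 7→2→4→8 bottleneck 3, total now 6
augment #3: 7→2→6→4→8 bottleneck 6, total now 12
augment #4: 7→5→1→9→8 bottleneck 1, total now 13
augment #5: 7→5→10→9→8 bottleneck 2, total now 15

Maximum flow value: 15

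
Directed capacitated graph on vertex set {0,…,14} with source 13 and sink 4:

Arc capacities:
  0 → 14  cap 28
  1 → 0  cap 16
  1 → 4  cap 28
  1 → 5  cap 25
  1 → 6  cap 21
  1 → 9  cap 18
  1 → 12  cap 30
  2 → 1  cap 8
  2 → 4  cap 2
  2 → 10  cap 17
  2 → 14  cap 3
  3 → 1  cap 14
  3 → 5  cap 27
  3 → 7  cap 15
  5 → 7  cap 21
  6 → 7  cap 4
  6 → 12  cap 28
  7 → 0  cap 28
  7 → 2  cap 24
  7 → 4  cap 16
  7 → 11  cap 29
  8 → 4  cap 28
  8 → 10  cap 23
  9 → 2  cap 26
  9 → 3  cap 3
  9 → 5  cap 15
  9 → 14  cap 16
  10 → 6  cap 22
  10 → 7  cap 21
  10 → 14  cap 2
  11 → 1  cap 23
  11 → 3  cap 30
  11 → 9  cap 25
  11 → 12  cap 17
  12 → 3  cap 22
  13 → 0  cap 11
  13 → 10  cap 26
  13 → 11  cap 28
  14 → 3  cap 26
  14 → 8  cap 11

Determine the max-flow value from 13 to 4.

Maximum flow value: 57

augment #1: 13→10→7→4 bottleneck 16, total now 16
augment #2: 13→11→1→4 bottleneck 23, total now 39
augment #3: 13→0→14→8→4 bottleneck 11, total now 50
augment #4: 13→10→7→2→4 bottleneck 2, total now 52
augment #5: 13→11→3→1→4 bottleneck 5, total now 57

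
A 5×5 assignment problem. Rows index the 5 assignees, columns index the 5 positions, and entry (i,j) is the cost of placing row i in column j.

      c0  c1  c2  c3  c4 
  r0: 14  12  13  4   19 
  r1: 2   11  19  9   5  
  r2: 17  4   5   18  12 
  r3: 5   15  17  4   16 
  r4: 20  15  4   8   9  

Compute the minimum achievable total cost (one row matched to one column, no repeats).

Minimum assignment cost: 22

optimal assignment: row0→col3 (cost 4), row1→col4 (cost 5), row2→col1 (cost 4), row3→col0 (cost 5), row4→col2 (cost 4)
total = 4 + 5 + 4 + 5 + 4 = 22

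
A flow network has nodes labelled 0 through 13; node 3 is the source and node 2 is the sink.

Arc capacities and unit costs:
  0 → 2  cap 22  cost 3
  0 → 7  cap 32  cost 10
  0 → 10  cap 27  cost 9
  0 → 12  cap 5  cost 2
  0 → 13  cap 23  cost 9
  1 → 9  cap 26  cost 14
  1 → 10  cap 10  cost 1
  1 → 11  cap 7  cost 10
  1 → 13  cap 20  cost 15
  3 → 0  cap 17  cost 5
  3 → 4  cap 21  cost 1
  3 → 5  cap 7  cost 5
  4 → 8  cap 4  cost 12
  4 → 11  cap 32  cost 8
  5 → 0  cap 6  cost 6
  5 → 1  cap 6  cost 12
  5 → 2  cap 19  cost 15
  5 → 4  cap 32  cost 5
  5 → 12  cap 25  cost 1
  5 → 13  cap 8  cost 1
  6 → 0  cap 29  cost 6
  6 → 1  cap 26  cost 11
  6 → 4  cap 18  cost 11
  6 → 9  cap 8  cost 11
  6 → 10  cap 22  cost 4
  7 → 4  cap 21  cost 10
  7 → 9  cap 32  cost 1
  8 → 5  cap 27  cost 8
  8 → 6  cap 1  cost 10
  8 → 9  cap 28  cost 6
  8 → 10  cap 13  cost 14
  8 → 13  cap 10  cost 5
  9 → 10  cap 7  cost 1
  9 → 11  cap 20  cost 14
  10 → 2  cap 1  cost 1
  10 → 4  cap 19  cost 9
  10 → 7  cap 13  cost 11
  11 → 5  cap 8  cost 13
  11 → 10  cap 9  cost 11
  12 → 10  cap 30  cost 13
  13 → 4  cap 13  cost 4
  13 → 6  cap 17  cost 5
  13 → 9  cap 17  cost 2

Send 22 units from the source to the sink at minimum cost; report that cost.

shortest-cost path #1: 3→0→2 push 17 @ unit cost 8 (adds 136)
shortest-cost path #2: 3→5→13→9→10→2 push 1 @ unit cost 10 (adds 10)
shortest-cost path #3: 3→5→0→2 push 4 @ unit cost 14 (adds 56)
total cost = 202

Minimum cost for 22 units: 202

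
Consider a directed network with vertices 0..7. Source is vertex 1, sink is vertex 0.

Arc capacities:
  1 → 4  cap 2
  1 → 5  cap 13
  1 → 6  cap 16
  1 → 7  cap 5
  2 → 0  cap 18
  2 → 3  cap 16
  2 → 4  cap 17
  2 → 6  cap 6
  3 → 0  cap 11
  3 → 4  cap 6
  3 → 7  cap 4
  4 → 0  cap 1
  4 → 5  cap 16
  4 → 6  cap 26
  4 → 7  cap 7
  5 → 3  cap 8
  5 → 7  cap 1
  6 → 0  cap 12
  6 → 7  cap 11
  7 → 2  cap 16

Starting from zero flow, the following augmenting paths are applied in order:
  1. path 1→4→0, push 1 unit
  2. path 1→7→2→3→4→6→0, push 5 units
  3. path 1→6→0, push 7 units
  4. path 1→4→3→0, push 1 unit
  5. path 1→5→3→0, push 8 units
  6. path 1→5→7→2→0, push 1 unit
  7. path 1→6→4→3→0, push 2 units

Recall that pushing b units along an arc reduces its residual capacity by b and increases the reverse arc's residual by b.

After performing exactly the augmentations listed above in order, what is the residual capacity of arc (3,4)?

after path 1 (1→4→0, push 1): res(3,4)=6
after path 2 (1→7→2→3→4→6→0, push 5): res(3,4)=1
after path 3 (1→6→0, push 7): res(3,4)=1
after path 4 (1→4→3→0, push 1): res(3,4)=2
after path 5 (1→5→3→0, push 8): res(3,4)=2
after path 6 (1→5→7→2→0, push 1): res(3,4)=2
after path 7 (1→6→4→3→0, push 2): res(3,4)=4

Residual capacity of (3,4): 4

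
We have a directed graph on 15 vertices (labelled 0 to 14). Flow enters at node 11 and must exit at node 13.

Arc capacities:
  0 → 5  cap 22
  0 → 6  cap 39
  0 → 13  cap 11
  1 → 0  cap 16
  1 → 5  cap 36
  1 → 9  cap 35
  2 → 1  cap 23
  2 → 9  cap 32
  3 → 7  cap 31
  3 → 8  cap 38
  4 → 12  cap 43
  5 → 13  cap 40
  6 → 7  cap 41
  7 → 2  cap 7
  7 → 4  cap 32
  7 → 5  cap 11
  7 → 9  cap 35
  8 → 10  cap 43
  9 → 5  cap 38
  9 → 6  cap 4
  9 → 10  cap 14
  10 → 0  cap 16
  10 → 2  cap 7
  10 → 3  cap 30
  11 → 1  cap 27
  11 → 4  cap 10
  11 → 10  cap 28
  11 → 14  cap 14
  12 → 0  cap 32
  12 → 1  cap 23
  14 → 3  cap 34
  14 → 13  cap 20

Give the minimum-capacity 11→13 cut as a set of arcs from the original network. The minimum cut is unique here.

Min-cut arcs: {(0,13), (5,13), (11,14)} (total capacity 65)

augment #1: 11→14→13 push 14
augment #2: 11→1→0→13 push 11
augment #3: 11→1→5→13 push 16
augment #4: 11→10→0→5→13 push 16
augment #5: 11→4→12→0→5→13 push 6
augment #6: 11→4→12→1→5→13 push 2
max flow = 65; residual-reachable set from 11 gives S-side
cut edges (S→T): {(0,13), (5,13), (11,14)} total cap 65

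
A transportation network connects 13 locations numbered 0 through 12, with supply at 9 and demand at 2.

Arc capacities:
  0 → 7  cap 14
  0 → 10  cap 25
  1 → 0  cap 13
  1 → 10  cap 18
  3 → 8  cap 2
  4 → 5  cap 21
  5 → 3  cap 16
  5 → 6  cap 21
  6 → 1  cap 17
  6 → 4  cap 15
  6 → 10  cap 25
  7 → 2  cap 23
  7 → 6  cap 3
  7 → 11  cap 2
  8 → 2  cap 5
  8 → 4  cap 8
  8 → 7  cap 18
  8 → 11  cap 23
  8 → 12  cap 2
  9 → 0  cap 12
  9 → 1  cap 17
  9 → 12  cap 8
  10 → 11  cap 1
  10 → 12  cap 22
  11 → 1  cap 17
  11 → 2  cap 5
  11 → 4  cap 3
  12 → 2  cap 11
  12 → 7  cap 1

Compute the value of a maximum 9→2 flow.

augment #1: 9→12→2 bottleneck 8, total now 8
augment #2: 9→0→7→2 bottleneck 12, total now 20
augment #3: 9→1→0→7→2 bottleneck 2, total now 22
augment #4: 9→1→10→11→2 bottleneck 1, total now 23
augment #5: 9→1→10→12→2 bottleneck 3, total now 26
augment #6: 9→1→10→12→7→2 bottleneck 1, total now 27

Maximum flow value: 27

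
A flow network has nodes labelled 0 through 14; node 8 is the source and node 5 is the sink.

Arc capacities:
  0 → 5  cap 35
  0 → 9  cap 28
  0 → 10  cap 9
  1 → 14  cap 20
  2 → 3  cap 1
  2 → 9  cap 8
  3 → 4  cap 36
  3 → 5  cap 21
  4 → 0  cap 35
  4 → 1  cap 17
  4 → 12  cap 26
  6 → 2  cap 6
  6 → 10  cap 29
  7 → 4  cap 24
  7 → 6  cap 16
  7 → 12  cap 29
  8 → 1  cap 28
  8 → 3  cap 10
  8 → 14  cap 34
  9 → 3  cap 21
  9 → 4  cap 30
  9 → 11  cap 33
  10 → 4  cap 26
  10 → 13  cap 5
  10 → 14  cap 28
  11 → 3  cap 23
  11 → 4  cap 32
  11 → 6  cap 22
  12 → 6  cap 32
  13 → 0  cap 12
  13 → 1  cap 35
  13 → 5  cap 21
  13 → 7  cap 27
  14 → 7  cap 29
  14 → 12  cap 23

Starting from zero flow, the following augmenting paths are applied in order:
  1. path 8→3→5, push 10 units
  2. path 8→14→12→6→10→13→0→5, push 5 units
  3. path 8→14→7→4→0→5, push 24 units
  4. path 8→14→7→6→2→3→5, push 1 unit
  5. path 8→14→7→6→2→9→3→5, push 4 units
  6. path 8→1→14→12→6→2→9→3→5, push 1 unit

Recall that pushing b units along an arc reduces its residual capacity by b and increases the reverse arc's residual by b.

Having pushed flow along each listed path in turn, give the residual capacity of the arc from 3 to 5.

Residual capacity of (3,5): 5

after path 1 (8→3→5, push 10): res(3,5)=11
after path 2 (8→14→12→6→10→13→0→5, push 5): res(3,5)=11
after path 3 (8→14→7→4→0→5, push 24): res(3,5)=11
after path 4 (8→14→7→6→2→3→5, push 1): res(3,5)=10
after path 5 (8→14→7→6→2→9→3→5, push 4): res(3,5)=6
after path 6 (8→1→14→12→6→2→9→3→5, push 1): res(3,5)=5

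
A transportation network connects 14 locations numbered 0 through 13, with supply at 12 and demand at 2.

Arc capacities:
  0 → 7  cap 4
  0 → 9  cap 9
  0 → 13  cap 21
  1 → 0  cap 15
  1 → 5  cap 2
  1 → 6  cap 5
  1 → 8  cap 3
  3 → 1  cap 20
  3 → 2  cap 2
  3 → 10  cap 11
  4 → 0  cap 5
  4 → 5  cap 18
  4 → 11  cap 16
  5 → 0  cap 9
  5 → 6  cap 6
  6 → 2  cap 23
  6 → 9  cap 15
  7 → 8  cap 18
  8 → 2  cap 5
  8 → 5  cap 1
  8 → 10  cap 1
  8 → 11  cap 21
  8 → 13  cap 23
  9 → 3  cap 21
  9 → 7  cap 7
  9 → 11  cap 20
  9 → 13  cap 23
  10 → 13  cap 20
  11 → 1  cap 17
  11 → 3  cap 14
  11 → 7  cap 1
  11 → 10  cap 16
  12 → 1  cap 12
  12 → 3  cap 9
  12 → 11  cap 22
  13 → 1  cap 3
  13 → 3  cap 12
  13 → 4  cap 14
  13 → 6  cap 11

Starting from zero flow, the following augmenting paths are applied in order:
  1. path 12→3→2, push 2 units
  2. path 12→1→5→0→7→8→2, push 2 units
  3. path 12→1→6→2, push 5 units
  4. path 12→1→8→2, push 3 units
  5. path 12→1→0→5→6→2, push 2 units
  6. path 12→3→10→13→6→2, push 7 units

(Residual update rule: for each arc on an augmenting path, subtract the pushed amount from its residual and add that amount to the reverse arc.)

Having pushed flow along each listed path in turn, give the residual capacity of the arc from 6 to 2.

after path 1 (12→3→2, push 2): res(6,2)=23
after path 2 (12→1→5→0→7→8→2, push 2): res(6,2)=23
after path 3 (12→1→6→2, push 5): res(6,2)=18
after path 4 (12→1→8→2, push 3): res(6,2)=18
after path 5 (12→1→0→5→6→2, push 2): res(6,2)=16
after path 6 (12→3→10→13→6→2, push 7): res(6,2)=9

Residual capacity of (6,2): 9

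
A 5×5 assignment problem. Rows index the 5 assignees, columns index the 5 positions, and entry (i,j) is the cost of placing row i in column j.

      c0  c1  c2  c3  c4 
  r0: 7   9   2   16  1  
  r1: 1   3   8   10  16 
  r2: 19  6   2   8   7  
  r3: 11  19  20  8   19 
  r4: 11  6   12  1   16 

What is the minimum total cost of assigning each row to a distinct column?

Minimum assignment cost: 18

one of 2 optimal assignments: row0→col4 (cost 1), row1→col0 (cost 1), row2→col2 (cost 2), row3→col3 (cost 8), row4→col1 (cost 6)
total = 1 + 1 + 2 + 8 + 6 = 18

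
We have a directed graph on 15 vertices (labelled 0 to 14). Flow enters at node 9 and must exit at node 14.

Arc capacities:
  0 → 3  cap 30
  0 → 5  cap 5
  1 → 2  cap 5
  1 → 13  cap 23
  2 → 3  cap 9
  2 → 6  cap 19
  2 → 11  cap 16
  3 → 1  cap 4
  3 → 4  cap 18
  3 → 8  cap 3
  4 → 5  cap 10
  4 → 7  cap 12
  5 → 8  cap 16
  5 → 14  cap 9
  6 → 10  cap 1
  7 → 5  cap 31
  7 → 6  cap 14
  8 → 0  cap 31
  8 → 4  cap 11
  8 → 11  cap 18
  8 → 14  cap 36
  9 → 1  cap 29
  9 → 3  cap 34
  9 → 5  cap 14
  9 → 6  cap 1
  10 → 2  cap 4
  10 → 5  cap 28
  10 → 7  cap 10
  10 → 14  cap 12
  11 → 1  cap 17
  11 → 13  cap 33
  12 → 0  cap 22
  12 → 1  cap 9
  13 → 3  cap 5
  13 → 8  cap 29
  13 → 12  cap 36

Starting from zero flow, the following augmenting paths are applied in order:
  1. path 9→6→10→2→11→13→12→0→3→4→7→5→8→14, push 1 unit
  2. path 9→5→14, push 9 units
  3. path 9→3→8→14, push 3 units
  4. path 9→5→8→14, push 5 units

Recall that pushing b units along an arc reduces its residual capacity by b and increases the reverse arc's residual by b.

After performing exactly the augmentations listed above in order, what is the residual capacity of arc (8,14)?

after path 1 (9→6→10→2→11→13→12→0→3→4→7→5→8→14, push 1): res(8,14)=35
after path 2 (9→5→14, push 9): res(8,14)=35
after path 3 (9→3→8→14, push 3): res(8,14)=32
after path 4 (9→5→8→14, push 5): res(8,14)=27

Residual capacity of (8,14): 27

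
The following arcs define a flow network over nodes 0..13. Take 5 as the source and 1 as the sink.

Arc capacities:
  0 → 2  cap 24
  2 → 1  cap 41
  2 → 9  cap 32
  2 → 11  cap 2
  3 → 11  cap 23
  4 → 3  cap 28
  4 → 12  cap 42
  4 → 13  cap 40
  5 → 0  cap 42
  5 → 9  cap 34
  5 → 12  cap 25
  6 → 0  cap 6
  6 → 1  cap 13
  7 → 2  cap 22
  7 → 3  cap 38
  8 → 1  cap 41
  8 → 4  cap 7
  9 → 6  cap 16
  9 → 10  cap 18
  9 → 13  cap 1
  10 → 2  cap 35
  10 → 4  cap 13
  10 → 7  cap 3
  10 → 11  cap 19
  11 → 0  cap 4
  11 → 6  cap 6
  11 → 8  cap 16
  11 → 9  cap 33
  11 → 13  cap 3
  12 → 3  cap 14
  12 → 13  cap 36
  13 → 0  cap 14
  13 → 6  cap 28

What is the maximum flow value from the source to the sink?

Maximum flow value: 69

augment #1: 5→0→2→1 bottleneck 24, total now 24
augment #2: 5→9→6→1 bottleneck 13, total now 37
augment #3: 5→9→10→2→1 bottleneck 17, total now 54
augment #4: 5→9→10→11→8→1 bottleneck 1, total now 55
augment #5: 5→12→3→11→8→1 bottleneck 14, total now 69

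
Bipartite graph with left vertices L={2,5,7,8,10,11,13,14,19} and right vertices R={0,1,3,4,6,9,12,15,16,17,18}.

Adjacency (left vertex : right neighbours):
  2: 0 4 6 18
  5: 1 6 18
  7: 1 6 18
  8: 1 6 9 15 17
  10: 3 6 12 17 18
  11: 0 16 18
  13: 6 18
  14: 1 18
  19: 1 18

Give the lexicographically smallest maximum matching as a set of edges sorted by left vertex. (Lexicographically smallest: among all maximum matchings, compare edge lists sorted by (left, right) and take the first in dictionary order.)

Lex-smallest maximum matching: {(2,0), (5,1), (7,6), (8,9), (10,3), (11,16), (13,18)}

|M| = 7 (so the lex-smallest maximum matching has 7 edges)
process left vertices in ascending order; for each, take the smallest-labelled available neighbour that still permits 7 edges overall, or leave it unmatched if none does
lex-smallest matching: {2-0, 5-1, 7-6, 8-9, 10-3, 11-16, 13-18}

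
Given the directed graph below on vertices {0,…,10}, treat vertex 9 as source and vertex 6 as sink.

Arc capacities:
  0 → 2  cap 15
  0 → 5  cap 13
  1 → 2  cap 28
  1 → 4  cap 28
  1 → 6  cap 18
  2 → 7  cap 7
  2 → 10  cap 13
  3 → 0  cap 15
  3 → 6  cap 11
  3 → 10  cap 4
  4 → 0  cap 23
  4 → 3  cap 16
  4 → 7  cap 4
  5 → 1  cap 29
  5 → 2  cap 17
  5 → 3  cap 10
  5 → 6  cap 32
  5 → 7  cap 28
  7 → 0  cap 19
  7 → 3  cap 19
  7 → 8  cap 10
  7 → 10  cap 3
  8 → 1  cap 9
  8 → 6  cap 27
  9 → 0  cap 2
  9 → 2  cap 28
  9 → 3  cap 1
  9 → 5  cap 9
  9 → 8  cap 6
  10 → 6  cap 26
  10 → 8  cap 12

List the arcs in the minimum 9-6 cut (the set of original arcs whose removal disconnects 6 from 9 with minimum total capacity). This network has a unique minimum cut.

Min-cut arcs: {(2,7), (2,10), (9,0), (9,3), (9,5), (9,8)} (total capacity 38)

augment #1: 9→3→6 push 1
augment #2: 9→5→6 push 9
augment #3: 9→8→6 push 6
augment #4: 9→0→5→6 push 2
augment #5: 9→2→10→6 push 13
augment #6: 9→2→7→3→6 push 7
max flow = 38; residual-reachable set from 9 gives S-side
cut edges (S→T): {(2,7), (2,10), (9,0), (9,3), (9,5), (9,8)} total cap 38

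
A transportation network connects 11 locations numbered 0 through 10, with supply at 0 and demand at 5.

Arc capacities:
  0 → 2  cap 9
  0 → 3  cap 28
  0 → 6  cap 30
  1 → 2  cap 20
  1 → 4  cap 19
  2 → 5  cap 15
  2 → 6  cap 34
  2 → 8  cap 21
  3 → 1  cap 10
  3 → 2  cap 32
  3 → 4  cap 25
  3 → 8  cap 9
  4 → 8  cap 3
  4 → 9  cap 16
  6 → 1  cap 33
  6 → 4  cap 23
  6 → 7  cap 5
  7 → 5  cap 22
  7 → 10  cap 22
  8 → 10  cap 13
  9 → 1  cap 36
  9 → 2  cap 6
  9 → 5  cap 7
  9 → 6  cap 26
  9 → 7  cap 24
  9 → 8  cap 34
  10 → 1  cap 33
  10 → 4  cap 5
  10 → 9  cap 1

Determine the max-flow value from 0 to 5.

augment #1: 0→2→5 bottleneck 9, total now 9
augment #2: 0→3→2→5 bottleneck 6, total now 15
augment #3: 0→6→7→5 bottleneck 5, total now 20
augment #4: 0→3→4→9→5 bottleneck 7, total now 27
augment #5: 0→3→4→9→7→5 bottleneck 9, total now 36
augment #6: 0→3→8→10→9→7→5 bottleneck 1, total now 37

Maximum flow value: 37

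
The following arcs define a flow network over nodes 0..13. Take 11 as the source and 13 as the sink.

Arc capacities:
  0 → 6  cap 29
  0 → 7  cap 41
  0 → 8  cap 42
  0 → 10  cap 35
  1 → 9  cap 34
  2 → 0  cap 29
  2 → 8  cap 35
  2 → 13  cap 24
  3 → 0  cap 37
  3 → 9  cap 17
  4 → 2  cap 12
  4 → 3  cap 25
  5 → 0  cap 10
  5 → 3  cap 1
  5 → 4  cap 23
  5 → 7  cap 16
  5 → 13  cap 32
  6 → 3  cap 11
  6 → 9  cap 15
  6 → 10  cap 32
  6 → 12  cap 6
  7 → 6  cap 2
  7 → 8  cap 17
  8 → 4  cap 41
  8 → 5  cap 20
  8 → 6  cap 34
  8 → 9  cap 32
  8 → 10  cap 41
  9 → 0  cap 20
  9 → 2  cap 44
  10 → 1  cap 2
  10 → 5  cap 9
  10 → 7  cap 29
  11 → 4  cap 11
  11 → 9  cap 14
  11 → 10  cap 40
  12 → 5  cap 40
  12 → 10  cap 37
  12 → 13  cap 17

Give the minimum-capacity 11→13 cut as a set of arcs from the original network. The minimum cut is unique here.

augment #1: 11→4→2→13 push 11
augment #2: 11→9→2→13 push 13
augment #3: 11→10→5→13 push 9
augment #4: 11→9→0→6→12→13 push 1
augment #5: 11→10→7→6→12→13 push 2
augment #6: 11→10→7→8→5→13 push 17
augment #7: 11→10→1→9→0→6→12→13 push 2
max flow = 55; residual-reachable set from 11 gives S-side
cut edges (S→T): {(7,6), (7,8), (10,1), (10,5), (11,4), (11,9)} total cap 55

Min-cut arcs: {(7,6), (7,8), (10,1), (10,5), (11,4), (11,9)} (total capacity 55)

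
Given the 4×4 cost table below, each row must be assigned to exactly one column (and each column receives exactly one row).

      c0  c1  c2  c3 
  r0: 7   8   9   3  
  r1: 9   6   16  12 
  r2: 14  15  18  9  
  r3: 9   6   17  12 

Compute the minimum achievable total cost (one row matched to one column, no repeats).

Minimum assignment cost: 33

one of 2 optimal assignments: row0→col2 (cost 9), row1→col0 (cost 9), row2→col3 (cost 9), row3→col1 (cost 6)
total = 9 + 9 + 9 + 6 = 33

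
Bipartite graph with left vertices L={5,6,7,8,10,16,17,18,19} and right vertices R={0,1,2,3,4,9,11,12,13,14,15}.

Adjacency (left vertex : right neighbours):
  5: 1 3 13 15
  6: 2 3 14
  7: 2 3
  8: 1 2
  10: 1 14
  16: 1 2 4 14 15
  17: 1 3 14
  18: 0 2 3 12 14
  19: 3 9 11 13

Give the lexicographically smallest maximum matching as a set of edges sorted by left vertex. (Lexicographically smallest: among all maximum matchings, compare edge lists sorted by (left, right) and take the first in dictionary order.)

|M| = 8 (so the lex-smallest maximum matching has 8 edges)
process left vertices in ascending order; for each, take the smallest-labelled available neighbour that still permits 8 edges overall, or leave it unmatched if none does
lex-smallest matching: {5-13, 6-2, 7-3, 8-1, 10-14, 16-4, 18-0, 19-9}

Lex-smallest maximum matching: {(5,13), (6,2), (7,3), (8,1), (10,14), (16,4), (18,0), (19,9)}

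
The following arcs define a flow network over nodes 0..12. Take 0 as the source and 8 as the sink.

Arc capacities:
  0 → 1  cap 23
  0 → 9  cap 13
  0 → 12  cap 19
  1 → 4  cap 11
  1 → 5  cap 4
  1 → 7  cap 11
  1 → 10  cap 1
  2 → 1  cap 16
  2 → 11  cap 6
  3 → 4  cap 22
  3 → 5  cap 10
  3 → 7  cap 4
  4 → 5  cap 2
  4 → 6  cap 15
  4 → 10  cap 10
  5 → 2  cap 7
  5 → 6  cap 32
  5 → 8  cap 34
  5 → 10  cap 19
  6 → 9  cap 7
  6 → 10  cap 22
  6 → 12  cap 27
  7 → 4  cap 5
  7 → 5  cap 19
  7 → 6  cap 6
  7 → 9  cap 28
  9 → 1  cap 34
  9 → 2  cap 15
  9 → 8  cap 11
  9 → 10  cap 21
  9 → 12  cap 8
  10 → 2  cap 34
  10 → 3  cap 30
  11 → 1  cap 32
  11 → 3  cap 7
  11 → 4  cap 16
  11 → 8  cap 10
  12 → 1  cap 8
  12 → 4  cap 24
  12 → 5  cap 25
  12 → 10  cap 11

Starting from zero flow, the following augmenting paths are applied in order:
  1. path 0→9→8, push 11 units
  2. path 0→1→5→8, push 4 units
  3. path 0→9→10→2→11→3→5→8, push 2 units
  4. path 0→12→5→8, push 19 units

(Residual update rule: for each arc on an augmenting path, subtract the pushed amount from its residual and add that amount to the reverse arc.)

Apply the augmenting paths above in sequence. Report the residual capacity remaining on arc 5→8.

after path 1 (0→9→8, push 11): res(5,8)=34
after path 2 (0→1→5→8, push 4): res(5,8)=30
after path 3 (0→9→10→2→11→3→5→8, push 2): res(5,8)=28
after path 4 (0→12→5→8, push 19): res(5,8)=9

Residual capacity of (5,8): 9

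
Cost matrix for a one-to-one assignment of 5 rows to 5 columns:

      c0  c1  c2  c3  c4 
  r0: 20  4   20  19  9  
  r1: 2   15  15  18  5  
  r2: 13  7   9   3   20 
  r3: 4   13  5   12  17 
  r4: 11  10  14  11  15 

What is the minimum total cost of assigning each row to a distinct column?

Minimum assignment cost: 28

optimal assignment: row0→col1 (cost 4), row1→col4 (cost 5), row2→col3 (cost 3), row3→col2 (cost 5), row4→col0 (cost 11)
total = 4 + 5 + 3 + 5 + 11 = 28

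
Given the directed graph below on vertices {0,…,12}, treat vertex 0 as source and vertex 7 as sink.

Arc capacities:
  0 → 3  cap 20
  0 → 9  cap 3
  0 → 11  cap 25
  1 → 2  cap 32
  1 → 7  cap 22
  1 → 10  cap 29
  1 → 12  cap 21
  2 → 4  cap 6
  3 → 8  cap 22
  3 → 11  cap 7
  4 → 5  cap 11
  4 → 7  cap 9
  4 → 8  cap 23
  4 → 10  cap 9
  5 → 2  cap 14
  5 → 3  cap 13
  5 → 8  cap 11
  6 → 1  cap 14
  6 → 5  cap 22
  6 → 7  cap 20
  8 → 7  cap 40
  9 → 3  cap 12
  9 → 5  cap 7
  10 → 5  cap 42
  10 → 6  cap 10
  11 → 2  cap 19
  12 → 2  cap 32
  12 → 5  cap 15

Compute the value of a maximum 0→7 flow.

augment #1: 0→3→8→7 bottleneck 20, total now 20
augment #2: 0→9→3→8→7 bottleneck 2, total now 22
augment #3: 0→9→5→8→7 bottleneck 1, total now 23
augment #4: 0→11→2→4→7 bottleneck 6, total now 29

Maximum flow value: 29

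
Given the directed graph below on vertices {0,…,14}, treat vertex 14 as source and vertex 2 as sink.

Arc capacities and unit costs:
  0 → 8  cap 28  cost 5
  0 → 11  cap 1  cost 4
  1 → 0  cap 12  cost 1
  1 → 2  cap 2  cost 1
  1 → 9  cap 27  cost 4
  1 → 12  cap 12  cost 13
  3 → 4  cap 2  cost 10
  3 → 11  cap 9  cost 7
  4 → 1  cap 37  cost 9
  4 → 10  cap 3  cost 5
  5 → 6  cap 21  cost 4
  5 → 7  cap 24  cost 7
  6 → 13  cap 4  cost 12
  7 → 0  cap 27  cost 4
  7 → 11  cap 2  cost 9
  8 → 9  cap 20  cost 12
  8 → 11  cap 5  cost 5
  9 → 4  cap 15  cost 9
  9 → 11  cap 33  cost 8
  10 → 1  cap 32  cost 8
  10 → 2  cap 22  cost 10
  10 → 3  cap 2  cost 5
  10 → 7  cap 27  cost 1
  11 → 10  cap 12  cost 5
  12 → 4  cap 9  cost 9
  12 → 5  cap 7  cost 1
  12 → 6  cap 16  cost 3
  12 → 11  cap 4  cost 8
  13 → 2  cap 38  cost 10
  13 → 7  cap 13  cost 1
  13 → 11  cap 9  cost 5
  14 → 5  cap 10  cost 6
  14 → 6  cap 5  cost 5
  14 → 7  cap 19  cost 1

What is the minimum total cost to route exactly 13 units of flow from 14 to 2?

Minimum cost for 13 units: 372

shortest-cost path #1: 14→7→0→11→10→1→2 push 1 @ unit cost 23 (adds 23)
shortest-cost path #2: 14→7→11→10→1→2 push 1 @ unit cost 24 (adds 24)
shortest-cost path #3: 14→7→11→10→2 push 1 @ unit cost 25 (adds 25)
shortest-cost path #4: 14→6→13→2 push 4 @ unit cost 27 (adds 108)
shortest-cost path #5: 14→7→0→8→11→10→2 push 5 @ unit cost 30 (adds 150)
shortest-cost path #6: 14→7→0→8→9→4→1→10→2 push 1 @ unit cost 42 (adds 42)
total cost = 372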